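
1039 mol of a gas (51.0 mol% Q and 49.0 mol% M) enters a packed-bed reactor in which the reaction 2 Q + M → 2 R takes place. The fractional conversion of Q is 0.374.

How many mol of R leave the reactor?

198 mol

Q reacted = 0.374 × 529.9 = 198.2 mol; ν_Q = −2, so ξ = 198.2/2 = 99.09 mol.
Outlet amounts (n = n₀ + ν ξ):
  Q: 529.9 − 2(99.09) = 331.7
  M: 509.1 − 1(99.09) = 410
  R: 0 + 2(99.09) = 198.2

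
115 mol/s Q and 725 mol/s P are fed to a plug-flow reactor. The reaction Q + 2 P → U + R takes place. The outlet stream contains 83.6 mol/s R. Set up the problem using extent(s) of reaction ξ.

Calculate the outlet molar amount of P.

558 mol/s

For R: n = n₀ + 1ξ → 83.6 = 0 + 1ξ, giving ξ = 83.6 mol/s.
Outlet amounts (n = n₀ + ν ξ):
  Q: 115 − 1(83.6) = 31.4
  P: 725 − 2(83.6) = 557.8
  U: 0 + 1(83.6) = 83.6
  R: 0 + 1(83.6) = 83.6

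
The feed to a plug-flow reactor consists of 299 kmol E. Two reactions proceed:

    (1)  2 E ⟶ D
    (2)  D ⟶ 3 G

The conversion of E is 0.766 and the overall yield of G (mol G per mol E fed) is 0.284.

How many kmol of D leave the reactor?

Conversion of E: E consumed = 2ξ₁ = 0.766 × 299 → ξ₁ = 114.5 kmol.
Yield of G: 3ξ₂ / 299 = 0.284 → ξ₂ = 28.31 kmol.
Outlet amounts (n = n₀ + Σ ν·ξ):
  E: 299 − 2(114.5) = 69.97
  D: 0 + 1(114.5) − 1(28.31) = 86.21
  G: 0 + 3(28.31) = 84.92

86.2 kmol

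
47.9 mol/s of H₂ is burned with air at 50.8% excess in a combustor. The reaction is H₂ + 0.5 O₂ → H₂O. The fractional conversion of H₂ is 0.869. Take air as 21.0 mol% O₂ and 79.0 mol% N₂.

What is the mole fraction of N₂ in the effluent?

0.683

Stoichiometric O₂ = 0.5 × 47.9 = 23.95 mol/s; O₂ fed = 23.95 × 1.508 = 36.12 mol/s.
N₂ fed = 36.12 × 79/21 = 135.9 mol/s.
Fuel reacted = 0.869 × 47.9 → ξ = 41.63 mol/s.
Outlet (n = n₀ + ν ξ):
  H₂: 47.9 − 1(41.63) = 6.275
  O₂: 36.12 − 0.5(41.63) = 15.3
  N₂: 135.9 (inert)
  H₂O: 0 + 1(41.63) = 41.63
Total out = 199.1 mol/s; y_N₂ = 135.9 / 199.1 = 0.6825.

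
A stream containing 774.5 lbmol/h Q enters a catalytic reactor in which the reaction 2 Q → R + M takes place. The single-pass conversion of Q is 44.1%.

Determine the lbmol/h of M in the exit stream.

171 lbmol/h

Q reacted = 0.441 × 774.5 = 341.6 lbmol/h; ν_Q = −2, so ξ = 341.6/2 = 170.8 lbmol/h.
Outlet amounts (n = n₀ + ν ξ):
  Q: 774.5 − 2(170.8) = 432.9
  R: 0 + 1(170.8) = 170.8
  M: 0 + 1(170.8) = 170.8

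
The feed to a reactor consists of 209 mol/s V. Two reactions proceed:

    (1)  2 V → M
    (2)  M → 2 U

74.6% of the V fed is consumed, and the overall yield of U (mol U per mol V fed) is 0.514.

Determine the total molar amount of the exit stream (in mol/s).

185 mol/s

Conversion of V: V consumed = 2ξ₁ = 0.746 × 209 → ξ₁ = 77.96 mol/s.
Yield of U: 2ξ₂ / 209 = 0.514 → ξ₂ = 53.71 mol/s.
Outlet amounts (n = n₀ + Σ ν·ξ):
  V: 209 − 2(77.96) = 53.09
  M: 0 + 1(77.96) − 1(53.71) = 24.24
  U: 0 + 2(53.71) = 107.4
Total out = 53.09 + 24.24 + 107.4 = 184.8 mol/s.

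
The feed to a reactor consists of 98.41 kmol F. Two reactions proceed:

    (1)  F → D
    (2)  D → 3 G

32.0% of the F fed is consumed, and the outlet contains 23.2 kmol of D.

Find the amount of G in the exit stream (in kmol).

24.9 kmol

Conversion of F: F consumed = 1ξ₁ = 0.32 × 98.41 → ξ₁ = 31.49 kmol.
D balance: n_D = 0 + 1ξ₁ − 1ξ₂ = 23.2 → ξ₂ = (1·31.49 − 23.2)/1 = 8.291 kmol.
Outlet amounts (n = n₀ + Σ ν·ξ):
  F: 98.41 − 1(31.49) = 66.92
  D: 0 + 1(31.49) − 1(8.291) = 23.2
  G: 0 + 3(8.291) = 24.87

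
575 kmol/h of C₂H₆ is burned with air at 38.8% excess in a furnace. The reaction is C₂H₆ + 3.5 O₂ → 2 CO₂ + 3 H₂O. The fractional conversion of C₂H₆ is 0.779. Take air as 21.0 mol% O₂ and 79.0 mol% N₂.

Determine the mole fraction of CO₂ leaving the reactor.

Stoichiometric O₂ = 3.5 × 575 = 2012 kmol/h; O₂ fed = 2012 × 1.388 = 2793 kmol/h.
N₂ fed = 2793 × 79/21 = 10510 kmol/h.
Fuel reacted = 0.779 × 575 → ξ = 447.9 kmol/h.
Outlet (n = n₀ + ν ξ):
  C₂H₆: 575 − 1(447.9) = 127.1
  O₂: 2793 − 3.5(447.9) = 1226
  N₂: 10510 (inert)
  CO₂: 0 + 2(447.9) = 895.9
  H₂O: 0 + 3(447.9) = 1344
Total out = 14100 kmol/h; y_CO₂ = 895.9 / 14100 = 0.06353.

0.0635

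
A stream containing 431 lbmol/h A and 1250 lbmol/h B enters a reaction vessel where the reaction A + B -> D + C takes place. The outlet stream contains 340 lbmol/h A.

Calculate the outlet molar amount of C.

For A: n = n₀ − 1ξ → 340 = 431 − 1ξ, giving ξ = 91 lbmol/h.
Outlet amounts (n = n₀ + ν ξ):
  A: 431 − 1(91) = 340
  B: 1250 − 1(91) = 1159
  D: 0 + 1(91) = 91
  C: 0 + 1(91) = 91

91 lbmol/h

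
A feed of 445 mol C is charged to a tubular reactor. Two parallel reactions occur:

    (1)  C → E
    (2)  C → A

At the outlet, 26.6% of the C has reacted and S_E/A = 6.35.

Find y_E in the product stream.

0.23

Conversion of C: C consumed = 0.266 × 445 = 118.4 mol = 1ξ₁ + 1ξ₂.
Selectivity: 1ξ₁ / (1ξ₂) = 6.35 → ξ₁ = 6.35 ξ₂.
Substitute: (1·6.35 + 1) ξ₂ = 118.4 → ξ₂ = 16.1 mol, ξ₁ = 102.3 mol.
Outlet amounts (n = n₀ + Σ ν·ξ):
  C: 445 − 1(102.3) − 1(16.1) = 326.6
  E: 0 + 1(102.3) = 102.3
  A: 0 + 1(16.1) = 16.1
Total out = 445 mol; y_E = 102.3 / 445 = 0.2298.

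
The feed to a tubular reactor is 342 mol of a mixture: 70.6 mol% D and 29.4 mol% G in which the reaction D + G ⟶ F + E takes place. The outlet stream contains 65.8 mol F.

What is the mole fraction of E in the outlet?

For F: n = n₀ + 1ξ → 65.8 = 0 + 1ξ, giving ξ = 65.8 mol.
Outlet amounts (n = n₀ + ν ξ):
  D: 241.5 − 1(65.8) = 175.7
  G: 100.5 − 1(65.8) = 34.75
  F: 0 + 1(65.8) = 65.8
  E: 0 + 1(65.8) = 65.8
Total out = 342 mol; y_E = 65.8 / 342 = 0.1924.

0.192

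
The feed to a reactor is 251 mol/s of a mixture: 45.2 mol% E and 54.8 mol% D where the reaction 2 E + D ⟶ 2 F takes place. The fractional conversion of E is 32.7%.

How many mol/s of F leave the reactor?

37.1 mol/s

E reacted = 0.327 × 113.5 = 37.1 mol/s; ν_E = −2, so ξ = 37.1/2 = 18.55 mol/s.
Outlet amounts (n = n₀ + ν ξ):
  E: 113.5 − 2(18.55) = 76.35
  D: 137.5 − 1(18.55) = 119
  F: 0 + 2(18.55) = 37.1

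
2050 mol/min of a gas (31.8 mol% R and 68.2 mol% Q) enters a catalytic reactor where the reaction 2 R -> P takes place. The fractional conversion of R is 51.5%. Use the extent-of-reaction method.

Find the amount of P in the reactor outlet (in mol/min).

168 mol/min

R reacted = 0.515 × 651.9 = 335.7 mol/min; ν_R = −2, so ξ = 335.7/2 = 167.9 mol/min.
Outlet amounts (n = n₀ + ν ξ):
  R: 651.9 − 2(167.9) = 316.2
  P: 0 + 1(167.9) = 167.9
  Q: 1398 (inert)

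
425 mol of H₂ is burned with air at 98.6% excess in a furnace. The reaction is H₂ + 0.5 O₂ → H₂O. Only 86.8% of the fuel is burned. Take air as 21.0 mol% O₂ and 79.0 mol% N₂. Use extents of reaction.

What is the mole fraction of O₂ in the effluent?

0.106

Stoichiometric O₂ = 0.5 × 425 = 212.5 mol; O₂ fed = 212.5 × 1.986 = 422 mol.
N₂ fed = 422 × 79/21 = 1588 mol.
Fuel reacted = 0.868 × 425 → ξ = 368.9 mol.
Outlet (n = n₀ + ν ξ):
  H₂: 425 − 1(368.9) = 56.1
  O₂: 422 − 0.5(368.9) = 237.6
  N₂: 1588 (inert)
  H₂O: 0 + 1(368.9) = 368.9
Total out = 2250 mol; y_O₂ = 237.6 / 2250 = 0.1056.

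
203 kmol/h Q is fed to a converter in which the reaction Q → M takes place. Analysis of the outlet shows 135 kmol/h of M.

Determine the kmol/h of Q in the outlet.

68 kmol/h

For M: n = n₀ + 1ξ → 135 = 0 + 1ξ, giving ξ = 135 kmol/h.
Outlet amounts (n = n₀ + ν ξ):
  Q: 203 − 1(135) = 68
  M: 0 + 1(135) = 135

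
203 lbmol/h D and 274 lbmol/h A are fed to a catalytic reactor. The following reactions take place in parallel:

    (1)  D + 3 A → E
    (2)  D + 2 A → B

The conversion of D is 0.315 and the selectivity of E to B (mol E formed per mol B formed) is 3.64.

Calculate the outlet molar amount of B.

13.8 lbmol/h

Conversion of D: D consumed = 0.315 × 203 = 63.95 lbmol/h = 1ξ₁ + 1ξ₂.
Selectivity: 1ξ₁ / (1ξ₂) = 3.64 → ξ₁ = 3.64 ξ₂.
Substitute: (1·3.64 + 1) ξ₂ = 63.95 → ξ₂ = 13.78 lbmol/h, ξ₁ = 50.16 lbmol/h.
Outlet amounts (n = n₀ + Σ ν·ξ):
  D: 203 − 1(50.16) − 1(13.78) = 139.1
  A: 274 − 3(50.16) − 2(13.78) = 95.95
  E: 0 + 1(50.16) = 50.16
  B: 0 + 1(13.78) = 13.78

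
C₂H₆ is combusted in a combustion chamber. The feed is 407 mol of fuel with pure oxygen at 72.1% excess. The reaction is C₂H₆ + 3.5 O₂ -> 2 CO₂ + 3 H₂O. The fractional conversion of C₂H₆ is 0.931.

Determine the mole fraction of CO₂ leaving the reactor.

0.249

Stoichiometric O₂ = 3.5 × 407 = 1424 mol; O₂ fed = 1424 × 1.721 = 2452 mol.
Fuel reacted = 0.931 × 407 → ξ = 378.9 mol.
Outlet (n = n₀ + ν ξ):
  C₂H₆: 407 − 1(378.9) = 28.08
  O₂: 2452 − 3.5(378.9) = 1125
  CO₂: 0 + 2(378.9) = 757.8
  H₂O: 0 + 3(378.9) = 1137
Total out = 3048 mol; y_CO₂ = 757.8 / 3048 = 0.2486.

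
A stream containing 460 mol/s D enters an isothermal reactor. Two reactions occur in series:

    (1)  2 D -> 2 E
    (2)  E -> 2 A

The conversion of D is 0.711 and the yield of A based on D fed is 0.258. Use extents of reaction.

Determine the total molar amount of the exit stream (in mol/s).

Conversion of D: D consumed = 2ξ₁ = 0.711 × 460 → ξ₁ = 163.5 mol/s.
Yield of A: 2ξ₂ / 460 = 0.258 → ξ₂ = 59.34 mol/s.
Outlet amounts (n = n₀ + Σ ν·ξ):
  D: 460 − 2(163.5) = 132.9
  E: 0 + 2(163.5) − 1(59.34) = 267.7
  A: 0 + 2(59.34) = 118.7
Total out = 132.9 + 267.7 + 118.7 = 519.3 mol/s.

519 mol/s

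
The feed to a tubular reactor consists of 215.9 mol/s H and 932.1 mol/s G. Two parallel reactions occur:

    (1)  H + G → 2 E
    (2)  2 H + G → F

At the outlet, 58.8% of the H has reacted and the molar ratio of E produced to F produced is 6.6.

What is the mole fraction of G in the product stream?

Conversion of H: H consumed = 0.588 × 215.9 = 126.9 mol/s = 1ξ₁ + 2ξ₂.
Selectivity: 2ξ₁ / (1ξ₂) = 6.6 → ξ₁ = 3.3 ξ₂.
Substitute: (1·3.3 + 2) ξ₂ = 126.9 → ξ₂ = 23.95 mol/s, ξ₁ = 79.04 mol/s.
Outlet amounts (n = n₀ + Σ ν·ξ):
  H: 215.9 − 1(79.04) − 2(23.95) = 88.95
  G: 932.1 − 1(79.04) − 1(23.95) = 829.1
  E: 0 + 2(79.04) = 158.1
  F: 0 + 1(23.95) = 23.95
Total out = 1100 mol/s; y_G = 829.1 / 1100 = 0.7537.

0.754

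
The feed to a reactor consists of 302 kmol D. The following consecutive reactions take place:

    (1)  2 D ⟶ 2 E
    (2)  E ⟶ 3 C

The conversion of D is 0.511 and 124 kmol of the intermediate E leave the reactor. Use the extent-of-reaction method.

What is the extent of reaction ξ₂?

Conversion of D: D consumed = 2ξ₁ = 0.511 × 302 → ξ₁ = 77.16 kmol.
E balance: n_E = 0 + 2ξ₁ − 1ξ₂ = 124 → ξ₂ = (2·77.16 − 124)/1 = 30.32 kmol.
Outlet amounts (n = n₀ + Σ ν·ξ):
  D: 302 − 2(77.16) = 147.7
  E: 0 + 2(77.16) − 1(30.32) = 124
  C: 0 + 3(30.32) = 90.97

ξ₂ = 30.3 kmol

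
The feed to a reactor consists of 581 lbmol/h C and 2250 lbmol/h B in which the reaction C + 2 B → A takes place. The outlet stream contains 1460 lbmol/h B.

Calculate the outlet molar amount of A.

395 lbmol/h

For B: n = n₀ − 2ξ → 1460 = 2250 − 2ξ, giving ξ = 395 lbmol/h.
Outlet amounts (n = n₀ + ν ξ):
  C: 581 − 1(395) = 186
  B: 2250 − 2(395) = 1460
  A: 0 + 1(395) = 395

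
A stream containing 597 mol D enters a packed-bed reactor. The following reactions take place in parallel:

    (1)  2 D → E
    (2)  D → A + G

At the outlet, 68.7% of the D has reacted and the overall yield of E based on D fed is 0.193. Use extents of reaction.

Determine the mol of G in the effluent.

180 mol

Yield of E: 1ξ₁ / 597 = 0.193 → ξ₁ = 115.2 mol.
Conversion of D: 2ξ₁ + 1ξ₂ = 0.687 × 597 = 410.1 → ξ₂ = 179.7 mol.
Outlet amounts (n = n₀ + Σ ν·ξ):
  D: 597 − 2(115.2) − 1(179.7) = 186.9
  E: 0 + 1(115.2) = 115.2
  A: 0 + 1(179.7) = 179.7
  G: 0 + 1(179.7) = 179.7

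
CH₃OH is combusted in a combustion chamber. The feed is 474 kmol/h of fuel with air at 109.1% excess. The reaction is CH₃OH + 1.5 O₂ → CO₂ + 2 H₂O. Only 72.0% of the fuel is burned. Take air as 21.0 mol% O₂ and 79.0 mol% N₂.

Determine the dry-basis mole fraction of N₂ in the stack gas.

Stoichiometric O₂ = 1.5 × 474 = 711 kmol/h; O₂ fed = 711 × 2.091 = 1487 kmol/h.
N₂ fed = 1487 × 79/21 = 5593 kmol/h.
Fuel reacted = 0.72 × 474 → ξ = 341.3 kmol/h.
Outlet (n = n₀ + ν ξ):
  CH₃OH: 474 − 1(341.3) = 132.7
  O₂: 1487 − 1.5(341.3) = 974.8
  N₂: 5593 (inert)
  CO₂: 0 + 1(341.3) = 341.3
  H₂O: 0 + 2(341.3) = 682.6
Dry total = 7042 kmol/h; y_N₂ (dry) = 5593 / 7042 = 0.7943.

0.794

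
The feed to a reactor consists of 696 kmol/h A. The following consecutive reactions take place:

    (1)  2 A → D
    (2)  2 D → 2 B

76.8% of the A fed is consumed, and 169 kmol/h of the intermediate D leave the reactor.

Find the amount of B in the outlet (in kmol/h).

98.3 kmol/h

Conversion of A: A consumed = 2ξ₁ = 0.768 × 696 → ξ₁ = 267.3 kmol/h.
D balance: n_D = 0 + 1ξ₁ − 2ξ₂ = 169 → ξ₂ = (1·267.3 − 169)/2 = 49.13 kmol/h.
Outlet amounts (n = n₀ + Σ ν·ξ):
  A: 696 − 2(267.3) = 161.5
  D: 0 + 1(267.3) − 2(49.13) = 169
  B: 0 + 2(49.13) = 98.26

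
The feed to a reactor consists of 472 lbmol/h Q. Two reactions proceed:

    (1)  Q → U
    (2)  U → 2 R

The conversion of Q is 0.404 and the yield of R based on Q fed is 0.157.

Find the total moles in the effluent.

509 lbmol/h

Conversion of Q: Q consumed = 1ξ₁ = 0.404 × 472 → ξ₁ = 190.7 lbmol/h.
Yield of R: 2ξ₂ / 472 = 0.157 → ξ₂ = 37.05 lbmol/h.
Outlet amounts (n = n₀ + Σ ν·ξ):
  Q: 472 − 1(190.7) = 281.3
  U: 0 + 1(190.7) − 1(37.05) = 153.6
  R: 0 + 2(37.05) = 74.1
Total out = 281.3 + 153.6 + 74.1 = 509.1 lbmol/h.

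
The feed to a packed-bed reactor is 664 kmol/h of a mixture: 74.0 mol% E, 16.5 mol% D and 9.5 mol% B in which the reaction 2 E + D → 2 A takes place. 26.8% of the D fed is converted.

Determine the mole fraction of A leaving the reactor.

D reacted = 0.268 × 109.6 = 29.36 kmol/h; ν_D = −1, so ξ = 29.36/1 = 29.36 kmol/h.
Outlet amounts (n = n₀ + ν ξ):
  E: 491.4 − 2(29.36) = 432.6
  D: 109.6 − 1(29.36) = 80.2
  A: 0 + 2(29.36) = 58.72
  B: 63.08 (inert)
Total out = 634.6 kmol/h; y_A = 58.72 / 634.6 = 0.09253.

0.0925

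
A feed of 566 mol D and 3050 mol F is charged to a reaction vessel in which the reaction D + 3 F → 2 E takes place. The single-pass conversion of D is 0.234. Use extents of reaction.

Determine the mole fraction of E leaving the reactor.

0.079

D reacted = 0.234 × 566 = 132.4 mol; ν_D = −1, so ξ = 132.4/1 = 132.4 mol.
Outlet amounts (n = n₀ + ν ξ):
  D: 566 − 1(132.4) = 433.6
  F: 3050 − 3(132.4) = 2653
  E: 0 + 2(132.4) = 264.9
Total out = 3351 mol; y_E = 264.9 / 3351 = 0.07904.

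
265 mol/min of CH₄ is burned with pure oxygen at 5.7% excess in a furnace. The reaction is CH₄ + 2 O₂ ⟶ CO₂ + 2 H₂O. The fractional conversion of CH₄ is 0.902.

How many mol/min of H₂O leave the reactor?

Stoichiometric O₂ = 2 × 265 = 530 mol/min; O₂ fed = 530 × 1.057 = 560.2 mol/min.
Fuel reacted = 0.902 × 265 → ξ = 239 mol/min.
Outlet (n = n₀ + ν ξ):
  CH₄: 265 − 1(239) = 25.97
  O₂: 560.2 − 2(239) = 82.15
  CO₂: 0 + 1(239) = 239
  H₂O: 0 + 2(239) = 478.1

478 mol/min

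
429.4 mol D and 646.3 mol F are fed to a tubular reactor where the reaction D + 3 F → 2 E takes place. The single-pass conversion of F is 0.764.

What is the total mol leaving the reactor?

F reacted = 0.764 × 646.3 = 493.8 mol; ν_F = −3, so ξ = 493.8/3 = 164.6 mol.
Outlet amounts (n = n₀ + ν ξ):
  D: 429.4 − 1(164.6) = 264.8
  F: 646.3 − 3(164.6) = 152.5
  E: 0 + 2(164.6) = 329.2
Total out = 264.8 + 152.5 + 329.2 = 746.5 mol.

747 mol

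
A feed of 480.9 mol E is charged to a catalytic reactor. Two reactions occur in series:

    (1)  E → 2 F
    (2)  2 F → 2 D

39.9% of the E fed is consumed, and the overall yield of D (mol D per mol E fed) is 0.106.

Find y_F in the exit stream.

0.495

Conversion of E: E consumed = 1ξ₁ = 0.399 × 480.9 → ξ₁ = 191.9 mol.
Yield of D: 2ξ₂ / 480.9 = 0.106 → ξ₂ = 25.49 mol.
Outlet amounts (n = n₀ + Σ ν·ξ):
  E: 480.9 − 1(191.9) = 289
  F: 0 + 2(191.9) − 2(25.49) = 332.8
  D: 0 + 2(25.49) = 50.98
Total out = 672.8 mol; y_F = 332.8 / 672.8 = 0.4946.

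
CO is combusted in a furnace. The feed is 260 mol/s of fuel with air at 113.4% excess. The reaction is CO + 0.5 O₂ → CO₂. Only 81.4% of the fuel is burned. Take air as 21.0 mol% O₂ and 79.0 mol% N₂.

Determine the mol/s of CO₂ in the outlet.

212 mol/s

Stoichiometric O₂ = 0.5 × 260 = 130 mol/s; O₂ fed = 130 × 2.134 = 277.4 mol/s.
N₂ fed = 277.4 × 79/21 = 1044 mol/s.
Fuel reacted = 0.814 × 260 → ξ = 211.6 mol/s.
Outlet (n = n₀ + ν ξ):
  CO: 260 − 1(211.6) = 48.36
  O₂: 277.4 − 0.5(211.6) = 171.6
  N₂: 1044 (inert)
  CO₂: 0 + 1(211.6) = 211.6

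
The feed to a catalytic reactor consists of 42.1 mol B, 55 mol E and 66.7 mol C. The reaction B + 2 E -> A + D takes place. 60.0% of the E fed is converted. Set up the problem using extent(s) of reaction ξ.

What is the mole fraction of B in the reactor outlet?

0.174

E reacted = 0.6 × 55 = 33 mol; ν_E = −2, so ξ = 33/2 = 16.5 mol.
Outlet amounts (n = n₀ + ν ξ):
  B: 42.1 − 1(16.5) = 25.6
  E: 55 − 2(16.5) = 22
  A: 0 + 1(16.5) = 16.5
  D: 0 + 1(16.5) = 16.5
  C: 66.7 (inert)
Total out = 147.3 mol; y_B = 25.6 / 147.3 = 0.1738.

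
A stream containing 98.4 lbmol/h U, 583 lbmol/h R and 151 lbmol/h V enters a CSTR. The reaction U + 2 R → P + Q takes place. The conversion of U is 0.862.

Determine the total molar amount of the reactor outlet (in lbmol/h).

748 lbmol/h

U reacted = 0.862 × 98.4 = 84.82 lbmol/h; ν_U = −1, so ξ = 84.82/1 = 84.82 lbmol/h.
Outlet amounts (n = n₀ + ν ξ):
  U: 98.4 − 1(84.82) = 13.58
  R: 583 − 2(84.82) = 413.4
  P: 0 + 1(84.82) = 84.82
  Q: 0 + 1(84.82) = 84.82
  V: 151 (inert)
Total out = 13.58 + 413.4 + 84.82 + 84.82 + 151 = 747.6 lbmol/h.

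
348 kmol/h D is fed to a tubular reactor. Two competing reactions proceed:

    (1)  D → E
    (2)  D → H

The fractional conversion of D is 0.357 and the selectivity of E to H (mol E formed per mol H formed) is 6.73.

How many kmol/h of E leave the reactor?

Conversion of D: D consumed = 0.357 × 348 = 124.2 kmol/h = 1ξ₁ + 1ξ₂.
Selectivity: 1ξ₁ / (1ξ₂) = 6.73 → ξ₁ = 6.73 ξ₂.
Substitute: (1·6.73 + 1) ξ₂ = 124.2 → ξ₂ = 16.07 kmol/h, ξ₁ = 108.2 kmol/h.
Outlet amounts (n = n₀ + Σ ν·ξ):
  D: 348 − 1(108.2) − 1(16.07) = 223.8
  E: 0 + 1(108.2) = 108.2
  H: 0 + 1(16.07) = 16.07

108 kmol/h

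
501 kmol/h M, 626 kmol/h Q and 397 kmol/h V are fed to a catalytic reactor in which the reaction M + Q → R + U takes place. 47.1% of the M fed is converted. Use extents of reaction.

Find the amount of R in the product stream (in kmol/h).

236 kmol/h

M reacted = 0.471 × 501 = 236 kmol/h; ν_M = −1, so ξ = 236/1 = 236 kmol/h.
Outlet amounts (n = n₀ + ν ξ):
  M: 501 − 1(236) = 265
  Q: 626 − 1(236) = 390
  R: 0 + 1(236) = 236
  U: 0 + 1(236) = 236
  V: 397 (inert)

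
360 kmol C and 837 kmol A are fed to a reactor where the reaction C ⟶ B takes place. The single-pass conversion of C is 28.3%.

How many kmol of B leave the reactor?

102 kmol

C reacted = 0.283 × 360 = 101.9 kmol; ν_C = −1, so ξ = 101.9/1 = 101.9 kmol.
Outlet amounts (n = n₀ + ν ξ):
  C: 360 − 1(101.9) = 258.1
  B: 0 + 1(101.9) = 101.9
  A: 837 (inert)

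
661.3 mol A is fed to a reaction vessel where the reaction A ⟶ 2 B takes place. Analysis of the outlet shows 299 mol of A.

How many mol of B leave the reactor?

For A: n = n₀ − 1ξ → 299 = 661.3 − 1ξ, giving ξ = 362.3 mol.
Outlet amounts (n = n₀ + ν ξ):
  A: 661.3 − 1(362.3) = 299
  B: 0 + 2(362.3) = 724.6

725 mol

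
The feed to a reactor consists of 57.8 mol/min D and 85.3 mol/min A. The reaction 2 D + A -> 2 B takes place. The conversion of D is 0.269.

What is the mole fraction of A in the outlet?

D reacted = 0.269 × 57.8 = 15.55 mol/min; ν_D = −2, so ξ = 15.55/2 = 7.774 mol/min.
Outlet amounts (n = n₀ + ν ξ):
  D: 57.8 − 2(7.774) = 42.25
  A: 85.3 − 1(7.774) = 77.53
  B: 0 + 2(7.774) = 15.55
Total out = 135.3 mol/min; y_A = 77.53 / 135.3 = 0.5729.

0.573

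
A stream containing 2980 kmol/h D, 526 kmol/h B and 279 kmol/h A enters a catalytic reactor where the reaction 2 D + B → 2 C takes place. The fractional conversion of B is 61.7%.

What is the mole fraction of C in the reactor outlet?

0.188

B reacted = 0.617 × 526 = 324.5 kmol/h; ν_B = −1, so ξ = 324.5/1 = 324.5 kmol/h.
Outlet amounts (n = n₀ + ν ξ):
  D: 2980 − 2(324.5) = 2331
  B: 526 − 1(324.5) = 201.5
  C: 0 + 2(324.5) = 649.1
  A: 279 (inert)
Total out = 3460 kmol/h; y_C = 649.1 / 3460 = 0.1876.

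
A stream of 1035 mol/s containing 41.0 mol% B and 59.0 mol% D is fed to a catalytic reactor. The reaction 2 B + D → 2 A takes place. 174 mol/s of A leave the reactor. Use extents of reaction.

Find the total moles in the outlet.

948 mol/s

For A: n = n₀ + 2ξ → 174 = 0 + 2ξ, giving ξ = 87 mol/s.
Outlet amounts (n = n₀ + ν ξ):
  B: 424.4 − 2(87) = 250.4
  D: 610.6 − 1(87) = 523.6
  A: 0 + 2(87) = 174
Total out = 250.4 + 523.6 + 174 = 948 mol/s.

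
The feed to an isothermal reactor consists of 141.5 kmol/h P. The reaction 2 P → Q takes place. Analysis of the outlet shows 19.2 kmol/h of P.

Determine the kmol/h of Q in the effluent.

61.1 kmol/h

For P: n = n₀ − 2ξ → 19.2 = 141.5 − 2ξ, giving ξ = 61.15 kmol/h.
Outlet amounts (n = n₀ + ν ξ):
  P: 141.5 − 2(61.15) = 19.2
  Q: 0 + 1(61.15) = 61.15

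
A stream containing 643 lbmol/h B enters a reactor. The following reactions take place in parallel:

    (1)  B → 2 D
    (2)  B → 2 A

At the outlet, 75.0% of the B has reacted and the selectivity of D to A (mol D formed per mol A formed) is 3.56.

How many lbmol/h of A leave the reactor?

212 lbmol/h

Conversion of B: B consumed = 0.75 × 643 = 482.2 lbmol/h = 1ξ₁ + 1ξ₂.
Selectivity: 2ξ₁ / (2ξ₂) = 3.56 → ξ₁ = 3.56 ξ₂.
Substitute: (1·3.56 + 1) ξ₂ = 482.2 → ξ₂ = 105.8 lbmol/h, ξ₁ = 376.5 lbmol/h.
Outlet amounts (n = n₀ + Σ ν·ξ):
  B: 643 − 1(376.5) − 1(105.8) = 160.8
  D: 0 + 2(376.5) = 753
  A: 0 + 2(105.8) = 211.5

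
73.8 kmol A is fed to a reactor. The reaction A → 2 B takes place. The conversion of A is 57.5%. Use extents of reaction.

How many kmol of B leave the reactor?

84.9 kmol

A reacted = 0.575 × 73.8 = 42.43 kmol; ν_A = −1, so ξ = 42.43/1 = 42.43 kmol.
Outlet amounts (n = n₀ + ν ξ):
  A: 73.8 − 1(42.43) = 31.37
  B: 0 + 2(42.43) = 84.87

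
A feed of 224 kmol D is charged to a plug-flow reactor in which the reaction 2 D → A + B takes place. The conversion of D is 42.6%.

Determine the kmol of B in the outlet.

47.7 kmol

D reacted = 0.426 × 224 = 95.42 kmol; ν_D = −2, so ξ = 95.42/2 = 47.71 kmol.
Outlet amounts (n = n₀ + ν ξ):
  D: 224 − 2(47.71) = 128.6
  A: 0 + 1(47.71) = 47.71
  B: 0 + 1(47.71) = 47.71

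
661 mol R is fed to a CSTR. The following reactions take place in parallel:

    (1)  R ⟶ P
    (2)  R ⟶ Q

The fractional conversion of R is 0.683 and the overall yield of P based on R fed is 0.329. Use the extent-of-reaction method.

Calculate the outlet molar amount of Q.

234 mol

Yield of P: 1ξ₁ / 661 = 0.329 → ξ₁ = 217.5 mol.
Conversion of R: 1ξ₁ + 1ξ₂ = 0.683 × 661 = 451.5 → ξ₂ = 234 mol.
Outlet amounts (n = n₀ + Σ ν·ξ):
  R: 661 − 1(217.5) − 1(234) = 209.5
  P: 0 + 1(217.5) = 217.5
  Q: 0 + 1(234) = 234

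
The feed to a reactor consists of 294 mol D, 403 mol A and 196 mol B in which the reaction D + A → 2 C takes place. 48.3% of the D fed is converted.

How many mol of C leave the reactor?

284 mol

D reacted = 0.483 × 294 = 142 mol; ν_D = −1, so ξ = 142/1 = 142 mol.
Outlet amounts (n = n₀ + ν ξ):
  D: 294 − 1(142) = 152
  A: 403 − 1(142) = 261
  C: 0 + 2(142) = 284
  B: 196 (inert)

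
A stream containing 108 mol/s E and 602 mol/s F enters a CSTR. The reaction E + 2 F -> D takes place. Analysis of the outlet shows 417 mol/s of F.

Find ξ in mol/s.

ξ = 92.5 mol/s

For F: n = n₀ − 2ξ → 417 = 602 − 2ξ, giving ξ = 92.5 mol/s.
Outlet amounts (n = n₀ + ν ξ):
  E: 108 − 1(92.5) = 15.5
  F: 602 − 2(92.5) = 417
  D: 0 + 1(92.5) = 92.5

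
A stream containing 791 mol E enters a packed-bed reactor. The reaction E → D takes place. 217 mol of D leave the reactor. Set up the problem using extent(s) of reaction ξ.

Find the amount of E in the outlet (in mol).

For D: n = n₀ + 1ξ → 217 = 0 + 1ξ, giving ξ = 217 mol.
Outlet amounts (n = n₀ + ν ξ):
  E: 791 − 1(217) = 574
  D: 0 + 1(217) = 217

574 mol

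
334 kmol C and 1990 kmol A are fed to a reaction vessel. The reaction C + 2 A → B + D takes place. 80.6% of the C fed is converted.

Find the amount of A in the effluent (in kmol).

C reacted = 0.806 × 334 = 269.2 kmol; ν_C = −1, so ξ = 269.2/1 = 269.2 kmol.
Outlet amounts (n = n₀ + ν ξ):
  C: 334 − 1(269.2) = 64.8
  A: 1990 − 2(269.2) = 1452
  B: 0 + 1(269.2) = 269.2
  D: 0 + 1(269.2) = 269.2

1450 kmol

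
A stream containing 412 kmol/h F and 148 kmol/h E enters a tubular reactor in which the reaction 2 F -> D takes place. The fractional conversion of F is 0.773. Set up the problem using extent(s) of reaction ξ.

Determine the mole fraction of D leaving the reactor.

0.397

F reacted = 0.773 × 412 = 318.5 kmol/h; ν_F = −2, so ξ = 318.5/2 = 159.2 kmol/h.
Outlet amounts (n = n₀ + ν ξ):
  F: 412 − 2(159.2) = 93.52
  D: 0 + 1(159.2) = 159.2
  E: 148 (inert)
Total out = 400.8 kmol/h; y_D = 159.2 / 400.8 = 0.3973.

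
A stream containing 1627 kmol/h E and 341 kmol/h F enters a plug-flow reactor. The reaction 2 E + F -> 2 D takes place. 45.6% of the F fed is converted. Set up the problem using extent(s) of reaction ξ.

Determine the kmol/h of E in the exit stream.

1320 kmol/h

F reacted = 0.456 × 341 = 155.5 kmol/h; ν_F = −1, so ξ = 155.5/1 = 155.5 kmol/h.
Outlet amounts (n = n₀ + ν ξ):
  E: 1627 − 2(155.5) = 1316
  F: 341 − 1(155.5) = 185.5
  D: 0 + 2(155.5) = 311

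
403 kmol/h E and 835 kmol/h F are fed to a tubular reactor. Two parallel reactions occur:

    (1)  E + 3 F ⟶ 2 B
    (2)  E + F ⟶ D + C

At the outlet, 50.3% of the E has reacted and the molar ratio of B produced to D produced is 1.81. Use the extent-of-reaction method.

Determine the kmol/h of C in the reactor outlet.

106 kmol/h

Conversion of E: E consumed = 0.503 × 403 = 202.7 kmol/h = 1ξ₁ + 1ξ₂.
Selectivity: 2ξ₁ / (1ξ₂) = 1.81 → ξ₁ = 0.905 ξ₂.
Substitute: (1·0.905 + 1) ξ₂ = 202.7 → ξ₂ = 106.4 kmol/h, ξ₁ = 96.3 kmol/h.
Outlet amounts (n = n₀ + Σ ν·ξ):
  E: 403 − 1(96.3) − 1(106.4) = 200.3
  F: 835 − 3(96.3) − 1(106.4) = 439.7
  B: 0 + 2(96.3) = 192.6
  D: 0 + 1(106.4) = 106.4
  C: 0 + 1(106.4) = 106.4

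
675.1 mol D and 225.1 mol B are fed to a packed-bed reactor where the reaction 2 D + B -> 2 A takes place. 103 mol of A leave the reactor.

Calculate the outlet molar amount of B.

174 mol

For A: n = n₀ + 2ξ → 103 = 0 + 2ξ, giving ξ = 51.5 mol.
Outlet amounts (n = n₀ + ν ξ):
  D: 675.1 − 2(51.5) = 572.1
  B: 225.1 − 1(51.5) = 173.6
  A: 0 + 2(51.5) = 103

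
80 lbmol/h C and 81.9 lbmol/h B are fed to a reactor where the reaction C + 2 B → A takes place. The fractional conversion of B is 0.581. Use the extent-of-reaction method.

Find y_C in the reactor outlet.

0.492

B reacted = 0.581 × 81.9 = 47.58 lbmol/h; ν_B = −2, so ξ = 47.58/2 = 23.79 lbmol/h.
Outlet amounts (n = n₀ + ν ξ):
  C: 80 − 1(23.79) = 56.21
  B: 81.9 − 2(23.79) = 34.32
  A: 0 + 1(23.79) = 23.79
Total out = 114.3 lbmol/h; y_C = 56.21 / 114.3 = 0.4917.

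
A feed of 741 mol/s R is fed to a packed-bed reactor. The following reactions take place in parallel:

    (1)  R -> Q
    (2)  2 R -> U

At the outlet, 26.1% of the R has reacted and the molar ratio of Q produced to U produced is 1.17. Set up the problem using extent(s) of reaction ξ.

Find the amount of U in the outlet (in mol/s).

61 mol/s

Conversion of R: R consumed = 0.261 × 741 = 193.4 mol/s = 1ξ₁ + 2ξ₂.
Selectivity: 1ξ₁ / (1ξ₂) = 1.17 → ξ₁ = 1.17 ξ₂.
Substitute: (1·1.17 + 2) ξ₂ = 193.4 → ξ₂ = 61.01 mol/s, ξ₁ = 71.38 mol/s.
Outlet amounts (n = n₀ + Σ ν·ξ):
  R: 741 − 1(71.38) − 2(61.01) = 547.6
  Q: 0 + 1(71.38) = 71.38
  U: 0 + 1(61.01) = 61.01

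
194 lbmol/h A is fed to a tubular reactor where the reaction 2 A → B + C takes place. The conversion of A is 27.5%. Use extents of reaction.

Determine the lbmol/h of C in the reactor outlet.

26.7 lbmol/h

A reacted = 0.275 × 194 = 53.35 lbmol/h; ν_A = −2, so ξ = 53.35/2 = 26.68 lbmol/h.
Outlet amounts (n = n₀ + ν ξ):
  A: 194 − 2(26.68) = 140.7
  B: 0 + 1(26.68) = 26.68
  C: 0 + 1(26.68) = 26.68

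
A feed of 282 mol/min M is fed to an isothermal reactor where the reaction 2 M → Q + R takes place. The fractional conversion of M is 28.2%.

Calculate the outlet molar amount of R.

39.8 mol/min

M reacted = 0.282 × 282 = 79.52 mol/min; ν_M = −2, so ξ = 79.52/2 = 39.76 mol/min.
Outlet amounts (n = n₀ + ν ξ):
  M: 282 − 2(39.76) = 202.5
  Q: 0 + 1(39.76) = 39.76
  R: 0 + 1(39.76) = 39.76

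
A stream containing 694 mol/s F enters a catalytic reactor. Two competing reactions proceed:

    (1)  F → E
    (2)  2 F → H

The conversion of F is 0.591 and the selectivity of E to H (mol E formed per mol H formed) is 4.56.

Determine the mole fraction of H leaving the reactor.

Conversion of F: F consumed = 0.591 × 694 = 410.2 mol/s = 1ξ₁ + 2ξ₂.
Selectivity: 1ξ₁ / (1ξ₂) = 4.56 → ξ₁ = 4.56 ξ₂.
Substitute: (1·4.56 + 2) ξ₂ = 410.2 → ξ₂ = 62.52 mol/s, ξ₁ = 285.1 mol/s.
Outlet amounts (n = n₀ + Σ ν·ξ):
  F: 694 − 1(285.1) − 2(62.52) = 283.8
  E: 0 + 1(285.1) = 285.1
  H: 0 + 1(62.52) = 62.52
Total out = 631.5 mol/s; y_H = 62.52 / 631.5 = 0.09901.

0.099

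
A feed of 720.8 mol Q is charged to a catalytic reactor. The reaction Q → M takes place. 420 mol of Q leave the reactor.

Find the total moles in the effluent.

721 mol

For Q: n = n₀ − 1ξ → 420 = 720.8 − 1ξ, giving ξ = 300.8 mol.
Outlet amounts (n = n₀ + ν ξ):
  Q: 720.8 − 1(300.8) = 420
  M: 0 + 1(300.8) = 300.8
Total out = 420 + 300.8 = 720.8 mol.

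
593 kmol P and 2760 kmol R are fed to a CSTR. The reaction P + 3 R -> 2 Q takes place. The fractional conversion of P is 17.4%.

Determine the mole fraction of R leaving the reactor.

0.779

P reacted = 0.174 × 593 = 103.2 kmol; ν_P = −1, so ξ = 103.2/1 = 103.2 kmol.
Outlet amounts (n = n₀ + ν ξ):
  P: 593 − 1(103.2) = 489.8
  R: 2760 − 3(103.2) = 2450
  Q: 0 + 2(103.2) = 206.4
Total out = 3147 kmol; y_R = 2450 / 3147 = 0.7788.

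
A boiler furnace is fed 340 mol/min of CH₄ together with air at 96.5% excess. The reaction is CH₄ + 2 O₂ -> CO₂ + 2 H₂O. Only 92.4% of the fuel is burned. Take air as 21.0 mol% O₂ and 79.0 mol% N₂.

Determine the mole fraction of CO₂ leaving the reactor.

0.0469

Stoichiometric O₂ = 2 × 340 = 680 mol/min; O₂ fed = 680 × 1.965 = 1336 mol/min.
N₂ fed = 1336 × 79/21 = 5027 mol/min.
Fuel reacted = 0.924 × 340 → ξ = 314.2 mol/min.
Outlet (n = n₀ + ν ξ):
  CH₄: 340 − 1(314.2) = 25.84
  O₂: 1336 − 2(314.2) = 707.9
  N₂: 5027 (inert)
  CO₂: 0 + 1(314.2) = 314.2
  H₂O: 0 + 2(314.2) = 628.3
Total out = 6703 mol/min; y_CO₂ = 314.2 / 6703 = 0.04687.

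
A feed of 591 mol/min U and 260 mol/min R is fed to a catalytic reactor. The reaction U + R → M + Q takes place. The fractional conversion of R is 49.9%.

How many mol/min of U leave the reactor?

461 mol/min

R reacted = 0.499 × 260 = 129.7 mol/min; ν_R = −1, so ξ = 129.7/1 = 129.7 mol/min.
Outlet amounts (n = n₀ + ν ξ):
  U: 591 − 1(129.7) = 461.3
  R: 260 − 1(129.7) = 130.3
  M: 0 + 1(129.7) = 129.7
  Q: 0 + 1(129.7) = 129.7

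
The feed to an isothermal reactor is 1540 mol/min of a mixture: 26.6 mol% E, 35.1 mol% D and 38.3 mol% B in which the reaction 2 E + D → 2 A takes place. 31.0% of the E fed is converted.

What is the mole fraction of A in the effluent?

0.086

E reacted = 0.31 × 409.6 = 127 mol/min; ν_E = −2, so ξ = 127/2 = 63.49 mol/min.
Outlet amounts (n = n₀ + ν ξ):
  E: 409.6 − 2(63.49) = 282.7
  D: 540.5 − 1(63.49) = 477
  A: 0 + 2(63.49) = 127
  B: 589.8 (inert)
Total out = 1477 mol/min; y_A = 127 / 1477 = 0.08601.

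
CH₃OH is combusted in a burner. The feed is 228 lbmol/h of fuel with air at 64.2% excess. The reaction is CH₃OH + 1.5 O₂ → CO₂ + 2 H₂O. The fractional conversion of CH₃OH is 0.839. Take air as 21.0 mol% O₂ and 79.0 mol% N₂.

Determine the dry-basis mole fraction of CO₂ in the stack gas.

Stoichiometric O₂ = 1.5 × 228 = 342 lbmol/h; O₂ fed = 342 × 1.642 = 561.6 lbmol/h.
N₂ fed = 561.6 × 79/21 = 2113 lbmol/h.
Fuel reacted = 0.839 × 228 → ξ = 191.3 lbmol/h.
Outlet (n = n₀ + ν ξ):
  CH₃OH: 228 − 1(191.3) = 36.71
  O₂: 561.6 − 1.5(191.3) = 274.6
  N₂: 2113 (inert)
  CO₂: 0 + 1(191.3) = 191.3
  H₂O: 0 + 2(191.3) = 382.6
Dry total = 2615 lbmol/h; y_CO₂ (dry) = 191.3 / 2615 = 0.07315.

0.0731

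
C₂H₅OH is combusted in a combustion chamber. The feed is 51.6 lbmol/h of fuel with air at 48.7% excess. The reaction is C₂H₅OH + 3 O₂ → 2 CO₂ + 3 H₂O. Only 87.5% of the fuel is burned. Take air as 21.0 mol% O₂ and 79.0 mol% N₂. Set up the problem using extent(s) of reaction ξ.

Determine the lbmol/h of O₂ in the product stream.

Stoichiometric O₂ = 3 × 51.6 = 154.8 lbmol/h; O₂ fed = 154.8 × 1.487 = 230.2 lbmol/h.
N₂ fed = 230.2 × 79/21 = 865.9 lbmol/h.
Fuel reacted = 0.875 × 51.6 → ξ = 45.15 lbmol/h.
Outlet (n = n₀ + ν ξ):
  C₂H₅OH: 51.6 − 1(45.15) = 6.45
  O₂: 230.2 − 3(45.15) = 94.74
  N₂: 865.9 (inert)
  CO₂: 0 + 2(45.15) = 90.3
  H₂O: 0 + 3(45.15) = 135.4

94.7 lbmol/h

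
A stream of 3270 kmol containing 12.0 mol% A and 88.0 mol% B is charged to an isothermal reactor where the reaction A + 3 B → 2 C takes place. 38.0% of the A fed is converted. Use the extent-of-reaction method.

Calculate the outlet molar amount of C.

298 kmol

A reacted = 0.38 × 392.4 = 149.1 kmol; ν_A = −1, so ξ = 149.1/1 = 149.1 kmol.
Outlet amounts (n = n₀ + ν ξ):
  A: 392.4 − 1(149.1) = 243.3
  B: 2878 − 3(149.1) = 2430
  C: 0 + 2(149.1) = 298.2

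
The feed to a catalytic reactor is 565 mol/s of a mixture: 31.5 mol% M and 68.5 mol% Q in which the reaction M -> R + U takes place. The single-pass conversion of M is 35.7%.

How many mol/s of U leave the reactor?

63.5 mol/s

M reacted = 0.357 × 178 = 63.54 mol/s; ν_M = −1, so ξ = 63.54/1 = 63.54 mol/s.
Outlet amounts (n = n₀ + ν ξ):
  M: 178 − 1(63.54) = 114.4
  R: 0 + 1(63.54) = 63.54
  U: 0 + 1(63.54) = 63.54
  Q: 387 (inert)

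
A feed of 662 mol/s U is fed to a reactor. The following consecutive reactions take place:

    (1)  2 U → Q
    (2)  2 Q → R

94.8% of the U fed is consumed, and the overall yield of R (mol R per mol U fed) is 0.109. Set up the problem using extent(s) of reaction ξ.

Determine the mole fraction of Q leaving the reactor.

Conversion of U: U consumed = 2ξ₁ = 0.948 × 662 → ξ₁ = 313.8 mol/s.
Yield of R: 1ξ₂ / 662 = 0.109 → ξ₂ = 72.16 mol/s.
Outlet amounts (n = n₀ + Σ ν·ξ):
  U: 662 − 2(313.8) = 34.42
  Q: 0 + 1(313.8) − 2(72.16) = 169.5
  R: 0 + 1(72.16) = 72.16
Total out = 276.1 mol/s; y_Q = 169.5 / 276.1 = 0.6139.

0.614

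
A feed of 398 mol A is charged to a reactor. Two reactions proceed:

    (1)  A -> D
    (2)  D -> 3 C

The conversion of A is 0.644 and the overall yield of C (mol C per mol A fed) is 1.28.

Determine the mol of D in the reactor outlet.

Conversion of A: A consumed = 1ξ₁ = 0.644 × 398 → ξ₁ = 256.3 mol.
Yield of C: 3ξ₂ / 398 = 1.28 → ξ₂ = 169.8 mol.
Outlet amounts (n = n₀ + Σ ν·ξ):
  A: 398 − 1(256.3) = 141.7
  D: 0 + 1(256.3) − 1(169.8) = 86.5
  C: 0 + 3(169.8) = 509.4

86.5 mol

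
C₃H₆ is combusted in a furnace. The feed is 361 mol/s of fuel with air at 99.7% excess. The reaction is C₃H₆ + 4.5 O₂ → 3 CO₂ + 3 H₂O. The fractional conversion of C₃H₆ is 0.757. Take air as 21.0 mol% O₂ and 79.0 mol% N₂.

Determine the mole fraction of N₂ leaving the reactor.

0.765

Stoichiometric O₂ = 4.5 × 361 = 1624 mol/s; O₂ fed = 1624 × 1.997 = 3244 mol/s.
N₂ fed = 3244 × 79/21 = 12200 mol/s.
Fuel reacted = 0.757 × 361 → ξ = 273.3 mol/s.
Outlet (n = n₀ + ν ξ):
  C₃H₆: 361 − 1(273.3) = 87.72
  O₂: 3244 − 4.5(273.3) = 2014
  N₂: 12200 (inert)
  CO₂: 0 + 3(273.3) = 819.8
  H₂O: 0 + 3(273.3) = 819.8
Total out = 15950 mol/s; y_N₂ = 12200 / 15950 = 0.7653.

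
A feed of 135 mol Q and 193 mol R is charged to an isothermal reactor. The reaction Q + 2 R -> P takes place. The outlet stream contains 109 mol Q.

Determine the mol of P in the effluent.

For Q: n = n₀ − 1ξ → 109 = 135 − 1ξ, giving ξ = 26 mol.
Outlet amounts (n = n₀ + ν ξ):
  Q: 135 − 1(26) = 109
  R: 193 − 2(26) = 141
  P: 0 + 1(26) = 26

26 mol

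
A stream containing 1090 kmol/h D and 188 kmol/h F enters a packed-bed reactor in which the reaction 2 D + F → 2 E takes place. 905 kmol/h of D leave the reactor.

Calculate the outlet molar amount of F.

For D: n = n₀ − 2ξ → 905 = 1090 − 2ξ, giving ξ = 92.5 kmol/h.
Outlet amounts (n = n₀ + ν ξ):
  D: 1090 − 2(92.5) = 905
  F: 188 − 1(92.5) = 95.5
  E: 0 + 2(92.5) = 185

95.5 kmol/h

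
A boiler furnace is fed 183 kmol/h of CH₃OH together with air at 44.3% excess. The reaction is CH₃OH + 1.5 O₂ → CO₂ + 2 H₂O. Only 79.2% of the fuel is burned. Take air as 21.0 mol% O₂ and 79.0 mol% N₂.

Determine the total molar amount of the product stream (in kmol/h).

Stoichiometric O₂ = 1.5 × 183 = 274.5 kmol/h; O₂ fed = 274.5 × 1.443 = 396.1 kmol/h.
N₂ fed = 396.1 × 79/21 = 1490 kmol/h.
Fuel reacted = 0.792 × 183 → ξ = 144.9 kmol/h.
Outlet (n = n₀ + ν ξ):
  CH₃OH: 183 − 1(144.9) = 38.06
  O₂: 396.1 − 1.5(144.9) = 178.7
  N₂: 1490 (inert)
  CO₂: 0 + 1(144.9) = 144.9
  H₂O: 0 + 2(144.9) = 289.9
Total out = 38.06 + 178.7 + 1490 + 144.9 + 289.9 = 2142 kmol/h.

2140 kmol/h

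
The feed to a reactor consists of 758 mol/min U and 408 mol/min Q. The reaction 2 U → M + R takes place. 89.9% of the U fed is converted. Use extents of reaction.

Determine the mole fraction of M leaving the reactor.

U reacted = 0.899 × 758 = 681.4 mol/min; ν_U = −2, so ξ = 681.4/2 = 340.7 mol/min.
Outlet amounts (n = n₀ + ν ξ):
  U: 758 − 2(340.7) = 76.56
  M: 0 + 1(340.7) = 340.7
  R: 0 + 1(340.7) = 340.7
  Q: 408 (inert)
Total out = 1166 mol/min; y_M = 340.7 / 1166 = 0.2922.

0.292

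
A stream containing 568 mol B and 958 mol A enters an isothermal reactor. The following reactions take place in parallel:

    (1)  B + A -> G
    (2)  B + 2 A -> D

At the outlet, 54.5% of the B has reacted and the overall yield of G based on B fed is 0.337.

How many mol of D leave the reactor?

118 mol

Yield of G: 1ξ₁ / 568 = 0.337 → ξ₁ = 191.4 mol.
Conversion of B: 1ξ₁ + 1ξ₂ = 0.545 × 568 = 309.6 → ξ₂ = 118.1 mol.
Outlet amounts (n = n₀ + Σ ν·ξ):
  B: 568 − 1(191.4) − 1(118.1) = 258.4
  A: 958 − 1(191.4) − 2(118.1) = 530.3
  G: 0 + 1(191.4) = 191.4
  D: 0 + 1(118.1) = 118.1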